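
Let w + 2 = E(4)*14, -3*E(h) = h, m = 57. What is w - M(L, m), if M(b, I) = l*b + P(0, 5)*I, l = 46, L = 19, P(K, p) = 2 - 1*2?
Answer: -2684/3 ≈ -894.67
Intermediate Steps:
P(K, p) = 0 (P(K, p) = 2 - 2 = 0)
E(h) = -h/3
w = -62/3 (w = -2 - 1/3*4*14 = -2 - 4/3*14 = -2 - 56/3 = -62/3 ≈ -20.667)
M(b, I) = 46*b (M(b, I) = 46*b + 0*I = 46*b + 0 = 46*b)
w - M(L, m) = -62/3 - 46*19 = -62/3 - 1*874 = -62/3 - 874 = -2684/3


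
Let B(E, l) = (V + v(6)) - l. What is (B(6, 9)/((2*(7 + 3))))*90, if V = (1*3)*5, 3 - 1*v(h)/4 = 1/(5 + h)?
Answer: 873/11 ≈ 79.364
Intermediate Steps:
v(h) = 12 - 4/(5 + h)
V = 15 (V = 3*5 = 15)
B(E, l) = 293/11 - l (B(E, l) = (15 + 4*(14 + 3*6)/(5 + 6)) - l = (15 + 4*(14 + 18)/11) - l = (15 + 4*(1/11)*32) - l = (15 + 128/11) - l = 293/11 - l)
(B(6, 9)/((2*(7 + 3))))*90 = ((293/11 - 1*9)/((2*(7 + 3))))*90 = ((293/11 - 9)/((2*10)))*90 = ((194/11)/20)*90 = ((1/20)*(194/11))*90 = (97/110)*90 = 873/11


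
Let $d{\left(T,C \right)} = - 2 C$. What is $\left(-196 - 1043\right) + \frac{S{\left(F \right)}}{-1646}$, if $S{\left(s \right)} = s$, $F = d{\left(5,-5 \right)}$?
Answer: $- \frac{1019702}{823} \approx -1239.0$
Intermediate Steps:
$F = 10$ ($F = \left(-2\right) \left(-5\right) = 10$)
$\left(-196 - 1043\right) + \frac{S{\left(F \right)}}{-1646} = \left(-196 - 1043\right) + \frac{10}{-1646} = -1239 + 10 \left(- \frac{1}{1646}\right) = -1239 - \frac{5}{823} = - \frac{1019702}{823}$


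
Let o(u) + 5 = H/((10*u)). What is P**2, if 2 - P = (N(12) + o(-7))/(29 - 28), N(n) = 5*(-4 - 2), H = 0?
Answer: 1369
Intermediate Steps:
o(u) = -5 (o(u) = -5 + 0/((10*u)) = -5 + 0*(1/(10*u)) = -5 + 0 = -5)
N(n) = -30 (N(n) = 5*(-6) = -30)
P = 37 (P = 2 - (-30 - 5)/(29 - 28) = 2 - (-35)/1 = 2 - (-35) = 2 - 1*(-35) = 2 + 35 = 37)
P**2 = 37**2 = 1369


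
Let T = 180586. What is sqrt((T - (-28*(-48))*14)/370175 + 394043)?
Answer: sqrt(2159823488771065)/74035 ≈ 627.73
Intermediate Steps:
sqrt((T - (-28*(-48))*14)/370175 + 394043) = sqrt((180586 - (-28*(-48))*14)/370175 + 394043) = sqrt((180586 - 1344*14)*(1/370175) + 394043) = sqrt((180586 - 1*18816)*(1/370175) + 394043) = sqrt((180586 - 18816)*(1/370175) + 394043) = sqrt(161770*(1/370175) + 394043) = sqrt(32354/74035 + 394043) = sqrt(29173005859/74035) = sqrt(2159823488771065)/74035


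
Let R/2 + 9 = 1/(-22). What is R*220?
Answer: -3980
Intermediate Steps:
R = -199/11 (R = -18 + 2/(-22) = -18 + 2*(-1/22) = -18 - 1/11 = -199/11 ≈ -18.091)
R*220 = -199/11*220 = -3980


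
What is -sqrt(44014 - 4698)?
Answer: -2*sqrt(9829) ≈ -198.28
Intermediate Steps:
-sqrt(44014 - 4698) = -sqrt(39316) = -2*sqrt(9829)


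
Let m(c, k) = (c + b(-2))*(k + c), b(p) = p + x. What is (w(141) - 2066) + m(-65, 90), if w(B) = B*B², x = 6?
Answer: 2799630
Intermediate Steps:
b(p) = 6 + p (b(p) = p + 6 = 6 + p)
w(B) = B³
m(c, k) = (4 + c)*(c + k) (m(c, k) = (c + (6 - 2))*(k + c) = (c + 4)*(c + k) = (4 + c)*(c + k))
(w(141) - 2066) + m(-65, 90) = (141³ - 2066) + ((-65)² + 4*(-65) + 4*90 - 65*90) = (2803221 - 2066) + (4225 - 260 + 360 - 5850) = 2801155 - 1525 = 2799630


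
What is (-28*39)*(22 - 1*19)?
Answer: -3276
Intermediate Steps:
(-28*39)*(22 - 1*19) = -1092*(22 - 19) = -1092*3 = -3276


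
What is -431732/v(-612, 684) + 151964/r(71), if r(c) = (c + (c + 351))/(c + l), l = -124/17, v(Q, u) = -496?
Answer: 21312135961/1039244 ≈ 20507.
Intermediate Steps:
l = -124/17 (l = -124*1/17 = -124/17 ≈ -7.2941)
r(c) = (351 + 2*c)/(-124/17 + c) (r(c) = (c + (c + 351))/(c - 124/17) = (c + (351 + c))/(-124/17 + c) = (351 + 2*c)/(-124/17 + c))
-431732/v(-612, 684) + 151964/r(71) = -431732/(-496) + 151964/((17*(351 + 2*71)/(-124 + 17*71))) = -431732*(-1/496) + 151964/((17*(351 + 142)/(-124 + 1207))) = 107933/124 + 151964/((17*493/1083)) = 107933/124 + 151964/((17*(1/1083)*493)) = 107933/124 + 151964/(8381/1083) = 107933/124 + 151964*(1083/8381) = 107933/124 + 164577012/8381 = 21312135961/1039244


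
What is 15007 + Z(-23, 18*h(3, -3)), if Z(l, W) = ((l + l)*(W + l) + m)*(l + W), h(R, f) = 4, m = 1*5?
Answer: -95194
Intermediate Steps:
m = 5
Z(l, W) = (5 + 2*l*(W + l))*(W + l) (Z(l, W) = ((l + l)*(W + l) + 5)*(l + W) = ((2*l)*(W + l) + 5)*(W + l) = (2*l*(W + l) + 5)*(W + l) = (5 + 2*l*(W + l))*(W + l))
15007 + Z(-23, 18*h(3, -3)) = 15007 + (2*(-23)³ + 5*(18*4) + 5*(-23) + 2*(-23)*(18*4)² + 4*(18*4)*(-23)²) = 15007 + (2*(-12167) + 5*72 - 115 + 2*(-23)*72² + 4*72*529) = 15007 + (-24334 + 360 - 115 + 2*(-23)*5184 + 152352) = 15007 + (-24334 + 360 - 115 - 238464 + 152352) = 15007 - 110201 = -95194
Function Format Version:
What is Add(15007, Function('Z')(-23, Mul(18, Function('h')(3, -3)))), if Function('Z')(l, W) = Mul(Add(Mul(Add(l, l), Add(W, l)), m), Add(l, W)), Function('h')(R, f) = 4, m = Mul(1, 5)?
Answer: -95194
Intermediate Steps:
m = 5
Function('Z')(l, W) = Mul(Add(5, Mul(2, l, Add(W, l))), Add(W, l)) (Function('Z')(l, W) = Mul(Add(Mul(Add(l, l), Add(W, l)), 5), Add(l, W)) = Mul(Add(Mul(Mul(2, l), Add(W, l)), 5), Add(W, l)) = Mul(Add(Mul(2, l, Add(W, l)), 5), Add(W, l)) = Mul(Add(5, Mul(2, l, Add(W, l))), Add(W, l)))
Add(15007, Function('Z')(-23, Mul(18, Function('h')(3, -3)))) = Add(15007, Add(Mul(2, Pow(-23, 3)), Mul(5, Mul(18, 4)), Mul(5, -23), Mul(2, -23, Pow(Mul(18, 4), 2)), Mul(4, Mul(18, 4), Pow(-23, 2)))) = Add(15007, Add(Mul(2, -12167), Mul(5, 72), -115, Mul(2, -23, Pow(72, 2)), Mul(4, 72, 529))) = Add(15007, Add(-24334, 360, -115, Mul(2, -23, 5184), 152352)) = Add(15007, Add(-24334, 360, -115, -238464, 152352)) = Add(15007, -110201) = -95194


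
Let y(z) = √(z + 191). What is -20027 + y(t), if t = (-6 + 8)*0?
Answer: -20027 + √191 ≈ -20013.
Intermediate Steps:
t = 0 (t = 2*0 = 0)
y(z) = √(191 + z)
-20027 + y(t) = -20027 + √(191 + 0) = -20027 + √191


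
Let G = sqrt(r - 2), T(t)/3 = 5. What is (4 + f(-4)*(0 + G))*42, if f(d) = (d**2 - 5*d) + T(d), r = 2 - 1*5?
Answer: 168 + 2142*I*sqrt(5) ≈ 168.0 + 4789.7*I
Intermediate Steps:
r = -3 (r = 2 - 5 = -3)
T(t) = 15 (T(t) = 3*5 = 15)
f(d) = 15 + d**2 - 5*d (f(d) = (d**2 - 5*d) + 15 = 15 + d**2 - 5*d)
G = I*sqrt(5) (G = sqrt(-3 - 2) = sqrt(-5) = I*sqrt(5) ≈ 2.2361*I)
(4 + f(-4)*(0 + G))*42 = (4 + (15 + (-4)**2 - 5*(-4))*(0 + I*sqrt(5)))*42 = (4 + (15 + 16 + 20)*(I*sqrt(5)))*42 = (4 + 51*(I*sqrt(5)))*42 = (4 + 51*I*sqrt(5))*42 = 168 + 2142*I*sqrt(5)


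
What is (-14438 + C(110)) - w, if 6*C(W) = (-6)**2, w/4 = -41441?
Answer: 151332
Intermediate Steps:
w = -165764 (w = 4*(-41441) = -165764)
C(W) = 6 (C(W) = (1/6)*(-6)**2 = (1/6)*36 = 6)
(-14438 + C(110)) - w = (-14438 + 6) - 1*(-165764) = -14432 + 165764 = 151332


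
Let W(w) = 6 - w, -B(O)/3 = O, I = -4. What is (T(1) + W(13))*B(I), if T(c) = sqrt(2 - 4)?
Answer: -84 + 12*I*sqrt(2) ≈ -84.0 + 16.971*I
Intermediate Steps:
T(c) = I*sqrt(2) (T(c) = sqrt(-2) = I*sqrt(2))
B(O) = -3*O
(T(1) + W(13))*B(I) = (I*sqrt(2) + (6 - 1*13))*(-3*(-4)) = (I*sqrt(2) + (6 - 13))*12 = (I*sqrt(2) - 7)*12 = (-7 + I*sqrt(2))*12 = -84 + 12*I*sqrt(2)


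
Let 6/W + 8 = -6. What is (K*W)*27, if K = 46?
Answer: -3726/7 ≈ -532.29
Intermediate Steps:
W = -3/7 (W = 6/(-8 - 6) = 6/(-14) = 6*(-1/14) = -3/7 ≈ -0.42857)
(K*W)*27 = (46*(-3/7))*27 = -138/7*27 = -3726/7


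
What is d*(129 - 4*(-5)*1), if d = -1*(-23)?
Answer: 3427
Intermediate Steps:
d = 23
d*(129 - 4*(-5)*1) = 23*(129 - 4*(-5)*1) = 23*(129 + 20*1) = 23*(129 + 20) = 23*149 = 3427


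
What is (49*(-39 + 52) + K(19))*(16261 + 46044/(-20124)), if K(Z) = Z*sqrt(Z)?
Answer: 445342380/43 + 172683780*sqrt(19)/559 ≈ 1.1703e+7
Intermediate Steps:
K(Z) = Z**(3/2)
(49*(-39 + 52) + K(19))*(16261 + 46044/(-20124)) = (49*(-39 + 52) + 19**(3/2))*(16261 + 46044/(-20124)) = (49*13 + 19*sqrt(19))*(16261 + 46044*(-1/20124)) = (637 + 19*sqrt(19))*(16261 - 1279/559) = (637 + 19*sqrt(19))*(9088620/559) = 445342380/43 + 172683780*sqrt(19)/559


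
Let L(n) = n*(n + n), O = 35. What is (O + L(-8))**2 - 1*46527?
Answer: -19958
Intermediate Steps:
L(n) = 2*n**2 (L(n) = n*(2*n) = 2*n**2)
(O + L(-8))**2 - 1*46527 = (35 + 2*(-8)**2)**2 - 1*46527 = (35 + 2*64)**2 - 46527 = (35 + 128)**2 - 46527 = 163**2 - 46527 = 26569 - 46527 = -19958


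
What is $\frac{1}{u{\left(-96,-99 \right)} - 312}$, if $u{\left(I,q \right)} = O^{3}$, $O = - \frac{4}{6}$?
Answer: $- \frac{27}{8432} \approx -0.0032021$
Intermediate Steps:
$O = - \frac{2}{3}$ ($O = \left(-4\right) \frac{1}{6} = - \frac{2}{3} \approx -0.66667$)
$u{\left(I,q \right)} = - \frac{8}{27}$ ($u{\left(I,q \right)} = \left(- \frac{2}{3}\right)^{3} = - \frac{8}{27}$)
$\frac{1}{u{\left(-96,-99 \right)} - 312} = \frac{1}{- \frac{8}{27} - 312} = \frac{1}{- \frac{8432}{27}} = - \frac{27}{8432}$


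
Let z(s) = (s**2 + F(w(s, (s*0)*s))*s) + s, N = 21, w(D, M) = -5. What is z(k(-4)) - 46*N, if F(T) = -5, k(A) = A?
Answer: -934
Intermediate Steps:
z(s) = s**2 - 4*s (z(s) = (s**2 - 5*s) + s = s**2 - 4*s)
z(k(-4)) - 46*N = -4*(-4 - 4) - 46*21 = -4*(-8) - 966 = 32 - 966 = -934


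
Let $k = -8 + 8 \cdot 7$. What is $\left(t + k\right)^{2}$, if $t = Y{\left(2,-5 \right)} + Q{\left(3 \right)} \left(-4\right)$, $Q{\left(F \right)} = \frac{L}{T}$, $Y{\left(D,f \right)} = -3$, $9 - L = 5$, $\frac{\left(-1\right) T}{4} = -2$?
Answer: $1849$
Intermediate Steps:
$T = 8$ ($T = \left(-4\right) \left(-2\right) = 8$)
$L = 4$ ($L = 9 - 5 = 4$)
$Q{\left(F \right)} = \frac{1}{2}$ ($Q{\left(F \right)} = \frac{4}{8} = 4 \cdot \frac{1}{8} = \frac{1}{2}$)
$t = -5$ ($t = -3 + \frac{1}{2} \left(-4\right) = -3 - 2 = -5$)
$k = 48$ ($k = -8 + 56 = 48$)
$\left(t + k\right)^{2} = \left(-5 + 48\right)^{2} = 43^{2} = 1849$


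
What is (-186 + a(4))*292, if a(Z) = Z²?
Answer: -49640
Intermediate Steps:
(-186 + a(4))*292 = (-186 + 4²)*292 = (-186 + 16)*292 = -170*292 = -49640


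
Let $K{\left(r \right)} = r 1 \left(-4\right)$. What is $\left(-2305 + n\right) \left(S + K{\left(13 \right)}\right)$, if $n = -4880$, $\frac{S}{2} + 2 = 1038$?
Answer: $-14513700$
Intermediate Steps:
$S = 2072$ ($S = -4 + 2 \cdot 1038 = -4 + 2076 = 2072$)
$K{\left(r \right)} = - 4 r$ ($K{\left(r \right)} = r \left(-4\right) = - 4 r$)
$\left(-2305 + n\right) \left(S + K{\left(13 \right)}\right) = \left(-2305 - 4880\right) \left(2072 - 52\right) = - 7185 \left(2072 - 52\right) = \left(-7185\right) 2020 = -14513700$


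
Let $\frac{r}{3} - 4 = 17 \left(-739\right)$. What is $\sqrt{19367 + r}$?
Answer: $i \sqrt{18310} \approx 135.31 i$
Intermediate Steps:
$r = -37677$ ($r = 12 + 3 \cdot 17 \left(-739\right) = 12 + 3 \left(-12563\right) = 12 - 37689 = -37677$)
$\sqrt{19367 + r} = \sqrt{19367 - 37677} = \sqrt{-18310} = i \sqrt{18310}$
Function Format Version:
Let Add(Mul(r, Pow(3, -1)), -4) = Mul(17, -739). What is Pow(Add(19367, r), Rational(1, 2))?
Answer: Mul(I, Pow(18310, Rational(1, 2))) ≈ Mul(135.31, I)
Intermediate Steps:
r = -37677 (r = Add(12, Mul(3, Mul(17, -739))) = Add(12, Mul(3, -12563)) = Add(12, -37689) = -37677)
Pow(Add(19367, r), Rational(1, 2)) = Pow(Add(19367, -37677), Rational(1, 2)) = Pow(-18310, Rational(1, 2)) = Mul(I, Pow(18310, Rational(1, 2)))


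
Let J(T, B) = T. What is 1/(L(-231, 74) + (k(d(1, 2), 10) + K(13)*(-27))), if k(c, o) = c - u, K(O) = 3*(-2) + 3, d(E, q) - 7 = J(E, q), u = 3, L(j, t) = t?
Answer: 1/160 ≈ 0.0062500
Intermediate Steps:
d(E, q) = 7 + E
K(O) = -3 (K(O) = -6 + 3 = -3)
k(c, o) = -3 + c (k(c, o) = c - 1*3 = c - 3 = -3 + c)
1/(L(-231, 74) + (k(d(1, 2), 10) + K(13)*(-27))) = 1/(74 + ((-3 + (7 + 1)) - 3*(-27))) = 1/(74 + ((-3 + 8) + 81)) = 1/(74 + (5 + 81)) = 1/(74 + 86) = 1/160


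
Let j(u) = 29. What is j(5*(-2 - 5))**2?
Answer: 841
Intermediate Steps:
j(5*(-2 - 5))**2 = 29**2 = 841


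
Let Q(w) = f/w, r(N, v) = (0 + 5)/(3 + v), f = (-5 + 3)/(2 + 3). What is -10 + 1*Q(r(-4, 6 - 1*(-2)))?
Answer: -272/25 ≈ -10.880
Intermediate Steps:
f = -2/5 ≈ -0.40000
r(N, v) = 5/(3 + v)
Q(w) = -2/(5*w)
-10 + 1*Q(r(-4, 6 - 1*(-2))) = -10 + 1*(-2/(5*(5/(3 + (6 - 1*(-2)))))) = -10 + 1*(-2/(5*(5/(3 + (6 + 2))))) = -10 + 1*(-2/(5*(5/(3 + 8)))) = -10 + 1*(-2/(5*(5/11))) = -10 + 1*(-2/(5*(5*(1/11)))) = -10 + 1*(-2/(5*5/11)) = -10 + 1*(-2/5*11/5) = -10 + 1*(-22/25) = -10 - 22/25 = -272/25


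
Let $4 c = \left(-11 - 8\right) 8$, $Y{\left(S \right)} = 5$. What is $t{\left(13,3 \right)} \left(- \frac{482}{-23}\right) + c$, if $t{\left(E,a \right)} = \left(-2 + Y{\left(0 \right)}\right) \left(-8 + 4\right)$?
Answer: $- \frac{6658}{23} \approx -289.48$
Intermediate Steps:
$t{\left(E,a \right)} = -12$ ($t{\left(E,a \right)} = \left(-2 + 5\right) \left(-8 + 4\right) = 3 \left(-4\right) = -12$)
$c = -38$ ($c = \frac{\left(-11 - 8\right) 8}{4} = \frac{\left(-19\right) 8}{4} = \frac{1}{4} \left(-152\right) = -38$)
$t{\left(13,3 \right)} \left(- \frac{482}{-23}\right) + c = - 12 \left(- \frac{482}{-23}\right) - 38 = - 12 \left(\left(-482\right) \left(- \frac{1}{23}\right)\right) - 38 = \left(-12\right) \frac{482}{23} - 38 = - \frac{5784}{23} - 38 = - \frac{6658}{23}$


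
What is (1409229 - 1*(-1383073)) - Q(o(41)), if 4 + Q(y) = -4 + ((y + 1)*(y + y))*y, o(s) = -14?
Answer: 2797406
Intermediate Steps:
Q(y) = -8 + 2*y**2*(1 + y) (Q(y) = -4 + (-4 + ((y + 1)*(y + y))*y) = -4 + (-4 + ((1 + y)*(2*y))*y) = -4 + (-4 + (2*y*(1 + y))*y) = -4 + (-4 + 2*y**2*(1 + y)) = -8 + 2*y**2*(1 + y))
(1409229 - 1*(-1383073)) - Q(o(41)) = (1409229 - 1*(-1383073)) - (-8 + 2*(-14)**2 + 2*(-14)**3) = (1409229 + 1383073) - (-8 + 2*196 + 2*(-2744)) = 2792302 - (-8 + 392 - 5488) = 2792302 - 1*(-5104) = 2792302 + 5104 = 2797406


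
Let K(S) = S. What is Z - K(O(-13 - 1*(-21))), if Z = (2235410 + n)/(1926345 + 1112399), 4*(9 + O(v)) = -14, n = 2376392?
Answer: 21298051/1519372 ≈ 14.018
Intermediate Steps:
O(v) = -25/2 (O(v) = -9 + (1/4)*(-14) = -9 - 7/2 = -25/2)
Z = 2305901/1519372 (Z = (2235410 + 2376392)/(1926345 + 1112399) = 4611802/3038744 = 4611802*(1/3038744) = 2305901/1519372 ≈ 1.5177)
Z - K(O(-13 - 1*(-21))) = 2305901/1519372 - 1*(-25/2) = 2305901/1519372 + 25/2 = 21298051/1519372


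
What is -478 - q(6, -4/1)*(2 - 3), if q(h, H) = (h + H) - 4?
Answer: -480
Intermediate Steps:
q(h, H) = -4 + H + h (q(h, H) = (H + h) - 4 = -4 + H + h)
-478 - q(6, -4/1)*(2 - 3) = -478 - (-4 - 4/1 + 6)*(2 - 3) = -478 - (-4 - 4*1 + 6)*(-1) = -478 - (-4 - 4 + 6)*(-1) = -478 - (-2)*(-1) = -478 - 1*2 = -478 - 2 = -480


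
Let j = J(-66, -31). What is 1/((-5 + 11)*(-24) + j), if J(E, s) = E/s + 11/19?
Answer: -589/83221 ≈ -0.0070775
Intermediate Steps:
J(E, s) = 11/19 + E/s (J(E, s) = E/s + 11*(1/19) = E/s + 11/19 = 11/19 + E/s)
j = 1595/589 (j = 11/19 - 66/(-31) = 11/19 - 66*(-1/31) = 11/19 + 66/31 = 1595/589 ≈ 2.7080)
1/((-5 + 11)*(-24) + j) = 1/((-5 + 11)*(-24) + 1595/589) = 1/(6*(-24) + 1595/589) = 1/(-144 + 1595/589) = 1/(-83221/589) = -589/83221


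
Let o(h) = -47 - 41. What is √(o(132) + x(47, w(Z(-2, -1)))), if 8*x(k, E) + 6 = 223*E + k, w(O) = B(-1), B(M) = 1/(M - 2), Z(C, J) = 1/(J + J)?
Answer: I*√3318/6 ≈ 9.6003*I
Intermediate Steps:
Z(C, J) = 1/(2*J)
o(h) = -88
B(M) = 1/(-2 + M)
w(O) = -⅓ (w(O) = 1/(-2 - 1) = 1/(-3) = -⅓)
x(k, E) = -¾ + k/8 + 223*E/8 (x(k, E) = -¾ + (223*E + k)/8 = -¾ + (k + 223*E)/8 = -¾ + (k/8 + 223*E/8) = -¾ + k/8 + 223*E/8)
√(o(132) + x(47, w(Z(-2, -1)))) = √(-88 + (-¾ + (⅛)*47 + (223/8)*(-⅓))) = √(-88 + (-¾ + 47/8 - 223/24)) = √(-88 - 25/6) = √(-553/6) = I*√3318/6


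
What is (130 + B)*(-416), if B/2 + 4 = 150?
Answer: -175552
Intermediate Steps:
B = 292 (B = -8 + 2*150 = -8 + 300 = 292)
(130 + B)*(-416) = (130 + 292)*(-416) = 422*(-416) = -175552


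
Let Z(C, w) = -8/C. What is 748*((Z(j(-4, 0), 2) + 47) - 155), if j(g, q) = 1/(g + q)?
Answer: -56848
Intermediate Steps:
748*((Z(j(-4, 0), 2) + 47) - 155) = 748*((-8/(1/(-4 + 0)) + 47) - 155) = 748*((-8/(1/(-4)) + 47) - 155) = 748*((-8/(-¼) + 47) - 155) = 748*((-8*(-4) + 47) - 155) = 748*((32 + 47) - 155) = 748*(79 - 155) = 748*(-76) = -56848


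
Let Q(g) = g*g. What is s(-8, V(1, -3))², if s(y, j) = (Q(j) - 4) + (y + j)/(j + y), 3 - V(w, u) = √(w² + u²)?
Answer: 616 - 192*√10 ≈ 8.8427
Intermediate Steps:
Q(g) = g²
V(w, u) = 3 - √(u² + w²) (V(w, u) = 3 - √(w² + u²) = 3 - √(u² + w²))
s(y, j) = -3 + j² (s(y, j) = (j² - 4) + (y + j)/(j + y) = (-4 + j²) + (j + y)/(j + y) = (-4 + j²) + 1 = -3 + j²)
s(-8, V(1, -3))² = (-3 + (3 - √((-3)² + 1²))²)² = (-3 + (3 - √(9 + 1))²)² = (-3 + (3 - √10)²)²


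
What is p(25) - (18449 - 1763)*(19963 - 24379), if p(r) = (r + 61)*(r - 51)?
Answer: 73683140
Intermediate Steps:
p(r) = (-51 + r)*(61 + r) (p(r) = (61 + r)*(-51 + r) = (-51 + r)*(61 + r))
p(25) - (18449 - 1763)*(19963 - 24379) = (-3111 + 25² + 10*25) - (18449 - 1763)*(19963 - 24379) = (-3111 + 625 + 250) - 16686*(-4416) = -2236 - 1*(-73685376) = -2236 + 73685376 = 73683140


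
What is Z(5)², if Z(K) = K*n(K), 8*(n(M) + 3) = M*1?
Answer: 9025/64 ≈ 141.02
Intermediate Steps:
n(M) = -3 + M/8 (n(M) = -3 + (M*1)/8 = -3 + M/8)
Z(K) = K*(-3 + K/8)
Z(5)² = ((⅛)*5*(-24 + 5))² = ((⅛)*5*(-19))² = (-95/8)² = 9025/64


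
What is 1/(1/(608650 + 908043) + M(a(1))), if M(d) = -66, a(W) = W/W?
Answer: -1516693/100101737 ≈ -0.015152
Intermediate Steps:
a(W) = 1
1/(1/(608650 + 908043) + M(a(1))) = 1/(1/(608650 + 908043) - 66) = 1/(1/1516693 - 66) = 1/(-100101737/1516693) = -1516693/100101737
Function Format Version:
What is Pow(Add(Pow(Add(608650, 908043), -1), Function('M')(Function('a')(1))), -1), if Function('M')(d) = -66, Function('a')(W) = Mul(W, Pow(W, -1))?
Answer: Rational(-1516693, 100101737) ≈ -0.015152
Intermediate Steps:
Function('a')(W) = 1
Pow(Add(Pow(Add(608650, 908043), -1), Function('M')(Function('a')(1))), -1) = Pow(Add(Pow(Add(608650, 908043), -1), -66), -1) = Pow(Add(Pow(1516693, -1), -66), -1) = Pow(Add(Rational(1, 1516693), -66), -1) = Pow(Rational(-100101737, 1516693), -1) = Rational(-1516693, 100101737)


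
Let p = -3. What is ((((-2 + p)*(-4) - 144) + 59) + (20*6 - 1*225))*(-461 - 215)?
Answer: 114920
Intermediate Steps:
((((-2 + p)*(-4) - 144) + 59) + (20*6 - 1*225))*(-461 - 215) = ((((-2 - 3)*(-4) - 144) + 59) + (20*6 - 1*225))*(-461 - 215) = (((-5*(-4) - 144) + 59) + (120 - 225))*(-676) = (((20 - 144) + 59) - 105)*(-676) = ((-124 + 59) - 105)*(-676) = (-65 - 105)*(-676) = -170*(-676) = 114920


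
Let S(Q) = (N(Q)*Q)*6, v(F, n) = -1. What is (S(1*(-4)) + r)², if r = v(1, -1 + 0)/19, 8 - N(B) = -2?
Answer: 20802721/361 ≈ 57625.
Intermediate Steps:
N(B) = 10 (N(B) = 8 - 1*(-2) = 8 + 2 = 10)
S(Q) = 60*Q (S(Q) = (10*Q)*6 = 60*Q)
r = -1/19 ≈ -0.052632
(S(1*(-4)) + r)² = (60*(1*(-4)) - 1/19)² = (60*(-4) - 1/19)² = (-240 - 1/19)² = (-4561/19)² = 20802721/361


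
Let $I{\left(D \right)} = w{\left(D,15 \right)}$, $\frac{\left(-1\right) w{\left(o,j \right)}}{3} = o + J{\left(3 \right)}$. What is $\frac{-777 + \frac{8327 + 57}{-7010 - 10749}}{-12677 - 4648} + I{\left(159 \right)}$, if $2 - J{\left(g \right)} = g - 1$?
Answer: $- \frac{146747012848}{307674675} \approx -476.96$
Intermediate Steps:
$J{\left(g \right)} = 3 - g$ ($J{\left(g \right)} = 2 - \left(g - 1\right) = 2 - \left(-1 + g\right) = 3 - g$)
$w{\left(o,j \right)} = - 3 o$ ($w{\left(o,j \right)} = - 3 \left(o + \left(3 - 3\right)\right) = - 3 \left(o + 0\right) = - 3 o$)
$I{\left(D \right)} = - 3 D$
$\frac{-777 + \frac{8327 + 57}{-7010 - 10749}}{-12677 - 4648} + I{\left(159 \right)} = \frac{-777 + \frac{8327 + 57}{-7010 - 10749}}{-12677 - 4648} - 477 = \frac{-777 + \frac{8384}{-17759}}{-17325} - 477 = \left(-777 + 8384 \left(- \frac{1}{17759}\right)\right) \left(- \frac{1}{17325}\right) - 477 = \left(-777 - \frac{8384}{17759}\right) \left(- \frac{1}{17325}\right) - 477 = \left(- \frac{13807127}{17759}\right) \left(- \frac{1}{17325}\right) - 477 = \frac{13807127}{307674675} - 477 = - \frac{146747012848}{307674675}$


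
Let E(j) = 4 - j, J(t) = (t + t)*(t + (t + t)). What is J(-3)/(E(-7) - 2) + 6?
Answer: 12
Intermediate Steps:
J(t) = 6*t**2 (J(t) = (2*t)*(t + 2*t) = (2*t)*(3*t) = 6*t**2)
J(-3)/(E(-7) - 2) + 6 = (6*(-3)**2)/((4 - 1*(-7)) - 2) + 6 = (6*9)/((4 + 7) - 2) + 6 = 54/(11 - 2) + 6 = 54/9 + 6 = 54*(1/9) + 6 = 6 + 6 = 12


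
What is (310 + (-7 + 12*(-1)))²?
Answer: 84681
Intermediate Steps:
(310 + (-7 + 12*(-1)))² = (310 + (-7 - 12))² = (310 - 19)² = 291² = 84681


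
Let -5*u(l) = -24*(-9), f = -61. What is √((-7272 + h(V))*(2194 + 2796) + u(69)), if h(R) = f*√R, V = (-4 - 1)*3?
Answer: √(-907183080 - 7609750*I*√15)/5 ≈ 97.839 - 6024.7*I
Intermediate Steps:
V = -15 (V = -5*3 = -15)
h(R) = -61*√R
u(l) = -216/5 (u(l) = -(-24)*(-9)/5 = -⅕*216 = -216/5)
√((-7272 + h(V))*(2194 + 2796) + u(69)) = √((-7272 - 61*I*√15)*(2194 + 2796) - 216/5) = √((-7272 - 61*I*√15)*4990 - 216/5) = √((-36287280 - 304390*I*√15) - 216/5) = √(-181436616/5 - 304390*I*√15)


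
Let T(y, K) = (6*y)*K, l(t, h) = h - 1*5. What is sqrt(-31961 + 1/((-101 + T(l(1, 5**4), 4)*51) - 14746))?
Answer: 2*I*sqrt(4423283385751374)/744033 ≈ 178.78*I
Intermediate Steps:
l(t, h) = -5 + h (l(t, h) = h - 5 = -5 + h)
T(y, K) = 6*K*y
sqrt(-31961 + 1/((-101 + T(l(1, 5**4), 4)*51) - 14746)) = sqrt(-31961 + 1/((-101 + (6*4*(-5 + 5**4))*51) - 14746)) = sqrt(-31961 + 1/((-101 + (6*4*(-5 + 625))*51) - 14746)) = sqrt(-31961 + 1/((-101 + (6*4*620)*51) - 14746)) = sqrt(-31961 + 1/((-101 + 14880*51) - 14746)) = sqrt(-31961 + 1/((-101 + 758880) - 14746)) = sqrt(-31961 + 1/(758779 - 14746)) = sqrt(-31961 + 1/744033) = sqrt(-23780038712/744033) = 2*I*sqrt(4423283385751374)/744033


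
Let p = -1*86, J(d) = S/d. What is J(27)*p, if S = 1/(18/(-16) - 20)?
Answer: 688/4563 ≈ 0.15078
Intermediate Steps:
S = -8/169 (S = 1/(18*(-1/16) - 20) = 1/(-9/8 - 20) = 1/(-169/8) = -8/169 ≈ -0.047337)
J(d) = -8/(169*d)
p = -86
J(27)*p = -8/169/27*(-86) = -8/169*1/27*(-86) = -8/4563*(-86) = 688/4563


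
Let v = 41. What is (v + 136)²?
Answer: 31329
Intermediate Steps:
(v + 136)² = (41 + 136)² = 177² = 31329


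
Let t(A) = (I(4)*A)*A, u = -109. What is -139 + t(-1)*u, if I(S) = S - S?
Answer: -139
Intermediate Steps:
I(S) = 0
t(A) = 0 (t(A) = (0*A)*A = 0*A = 0)
-139 + t(-1)*u = -139 + 0*(-109) = -139 + 0 = -139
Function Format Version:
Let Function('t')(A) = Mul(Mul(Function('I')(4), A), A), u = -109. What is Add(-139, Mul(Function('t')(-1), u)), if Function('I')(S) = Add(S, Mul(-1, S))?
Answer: -139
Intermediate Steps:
Function('I')(S) = 0
Function('t')(A) = 0 (Function('t')(A) = Mul(Mul(0, A), A) = Mul(0, A) = 0)
Add(-139, Mul(Function('t')(-1), u)) = Add(-139, Mul(0, -109)) = Add(-139, 0) = -139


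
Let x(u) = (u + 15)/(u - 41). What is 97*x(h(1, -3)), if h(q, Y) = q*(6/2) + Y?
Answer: -1455/41 ≈ -35.488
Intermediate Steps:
h(q, Y) = Y + 3*q (h(q, Y) = q*(6*(1/2)) + Y = q*3 + Y = 3*q + Y = Y + 3*q)
x(u) = (15 + u)/(-41 + u)
97*x(h(1, -3)) = 97*((15 + (-3 + 3*1))/(-41 + (-3 + 3*1))) = 97*((15 + (-3 + 3))/(-41 + (-3 + 3))) = 97*((15 + 0)/(-41 + 0)) = 97*(15/(-41)) = 97*(-1/41*15) = 97*(-15/41) = -1455/41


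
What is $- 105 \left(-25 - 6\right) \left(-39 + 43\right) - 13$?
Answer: $13007$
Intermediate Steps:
$- 105 \left(-25 - 6\right) \left(-39 + 43\right) - 13 = - 105 \left(\left(-31\right) 4\right) - 13 = \left(-105\right) \left(-124\right) - 13 = 13020 - 13 = 13007$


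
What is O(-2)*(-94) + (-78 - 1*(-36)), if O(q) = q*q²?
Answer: 710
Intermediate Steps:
O(q) = q³
O(-2)*(-94) + (-78 - 1*(-36)) = (-2)³*(-94) + (-78 - 1*(-36)) = -8*(-94) + (-78 + 36) = 752 - 42 = 710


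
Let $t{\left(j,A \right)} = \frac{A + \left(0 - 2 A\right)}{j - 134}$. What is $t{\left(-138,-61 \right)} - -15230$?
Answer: $\frac{4142499}{272} \approx 15230.0$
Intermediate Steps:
$t{\left(j,A \right)} = - \frac{A}{-134 + j}$ ($t{\left(j,A \right)} = \frac{A - 2 A}{-134 + j} = \frac{\left(-1\right) A}{-134 + j} = - \frac{A}{-134 + j}$)
$t{\left(-138,-61 \right)} - -15230 = \left(-1\right) \left(-61\right) \frac{1}{-134 - 138} - -15230 = \left(-1\right) \left(-61\right) \frac{1}{-272} + 15230 = \left(-1\right) \left(-61\right) \left(- \frac{1}{272}\right) + 15230 = - \frac{61}{272} + 15230 = \frac{4142499}{272}$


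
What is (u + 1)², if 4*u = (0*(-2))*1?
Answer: 1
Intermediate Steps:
u = 0 (u = ((0*(-2))*1)/4 = (0*1)/4 = (¼)*0 = 0)
(u + 1)² = (0 + 1)² = 1² = 1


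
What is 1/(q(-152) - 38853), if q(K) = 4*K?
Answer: -1/39461 ≈ -2.5341e-5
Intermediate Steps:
1/(q(-152) - 38853) = 1/(4*(-152) - 38853) = 1/(-608 - 38853) = 1/(-39461) = -1/39461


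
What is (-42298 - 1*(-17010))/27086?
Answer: -436/467 ≈ -0.93362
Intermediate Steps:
(-42298 - 1*(-17010))/27086 = (-42298 + 17010)*(1/27086) = -25288*1/27086 = -436/467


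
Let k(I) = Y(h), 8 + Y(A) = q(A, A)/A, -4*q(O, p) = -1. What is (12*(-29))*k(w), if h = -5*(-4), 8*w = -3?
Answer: 55593/20 ≈ 2779.6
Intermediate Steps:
w = -3/8 (w = (1/8)*(-3) = -3/8 ≈ -0.37500)
q(O, p) = 1/4 (q(O, p) = -1/4*(-1) = 1/4)
h = 20
Y(A) = -8 + 1/(4*A)
k(I) = -639/80 (k(I) = -8 + (1/4)/20 = -8 + (1/4)*(1/20) = -8 + 1/80 = -639/80)
(12*(-29))*k(w) = (12*(-29))*(-639/80) = -348*(-639/80) = 55593/20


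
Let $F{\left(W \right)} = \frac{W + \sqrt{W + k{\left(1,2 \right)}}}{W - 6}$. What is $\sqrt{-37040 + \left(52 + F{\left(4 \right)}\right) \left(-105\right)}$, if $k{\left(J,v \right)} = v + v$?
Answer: $\sqrt{-42290 + 105 \sqrt{2}} \approx 205.28 i$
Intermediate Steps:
$k{\left(J,v \right)} = 2 v$
$F{\left(W \right)} = \frac{W + \sqrt{4 + W}}{-6 + W}$ ($F{\left(W \right)} = \frac{W + \sqrt{W + 2 \cdot 2}}{W - 6} = \frac{W + \sqrt{W + 4}}{-6 + W} = \frac{W + \sqrt{4 + W}}{-6 + W}$)
$\sqrt{-37040 + \left(52 + F{\left(4 \right)}\right) \left(-105\right)} = \sqrt{-37040 + \left(52 + \frac{4 + \sqrt{4 + 4}}{-6 + 4}\right) \left(-105\right)} = \sqrt{-37040 + \left(52 + \frac{4 + \sqrt{8}}{-2}\right) \left(-105\right)} = \sqrt{-37040 + \left(52 - \frac{4 + 2 \sqrt{2}}{2}\right) \left(-105\right)} = \sqrt{-37040 + \left(52 - \left(2 + \sqrt{2}\right)\right) \left(-105\right)} = \sqrt{-37040 + \left(50 - \sqrt{2}\right) \left(-105\right)} = \sqrt{-37040 - \left(5250 - 105 \sqrt{2}\right)} = \sqrt{-42290 + 105 \sqrt{2}}$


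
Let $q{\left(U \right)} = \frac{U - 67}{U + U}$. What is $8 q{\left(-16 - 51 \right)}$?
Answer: $8$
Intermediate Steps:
$q{\left(U \right)} = \frac{-67 + U}{2 U}$
$8 q{\left(-16 - 51 \right)} = 8 \frac{-67 - 67}{2 \left(-16 - 51\right)} = 8 \frac{-67 - 67}{2 \left(-67\right)} = 8 \cdot \frac{1}{2} \left(- \frac{1}{67}\right) \left(-134\right) = 8 \cdot 1 = 8$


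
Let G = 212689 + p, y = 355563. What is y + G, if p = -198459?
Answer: 369793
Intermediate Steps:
G = 14230 (G = 212689 - 198459 = 14230)
y + G = 355563 + 14230 = 369793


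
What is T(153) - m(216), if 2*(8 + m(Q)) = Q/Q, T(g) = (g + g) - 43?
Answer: 541/2 ≈ 270.50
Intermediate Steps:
T(g) = -43 + 2*g (T(g) = 2*g - 43 = -43 + 2*g)
m(Q) = -15/2 (m(Q) = -8 + (Q/Q)/2 = -8 + (1/2)*1 = -8 + 1/2 = -15/2)
T(153) - m(216) = (-43 + 2*153) - 1*(-15/2) = (-43 + 306) + 15/2 = 263 + 15/2 = 541/2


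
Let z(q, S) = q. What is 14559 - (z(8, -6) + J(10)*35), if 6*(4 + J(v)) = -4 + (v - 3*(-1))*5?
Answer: 86011/6 ≈ 14335.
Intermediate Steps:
J(v) = -13/6 + 5*v/6 (J(v) = -4 + (-4 + (v - 3*(-1))*5)/6 = -4 + (-4 + (v + 3)*5)/6 = -4 + (-4 + (3 + v)*5)/6 = -4 + (-4 + (15 + 5*v))/6 = -4 + (11 + 5*v)/6 = -4 + (11/6 + 5*v/6) = -13/6 + 5*v/6)
14559 - (z(8, -6) + J(10)*35) = 14559 - (8 + (-13/6 + (5/6)*10)*35) = 14559 - (8 + (-13/6 + 25/3)*35) = 14559 - (8 + (37/6)*35) = 14559 - (8 + 1295/6) = 14559 - 1*1343/6 = 14559 - 1343/6 = 86011/6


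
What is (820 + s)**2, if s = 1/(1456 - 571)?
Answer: 526641941401/783225 ≈ 6.7240e+5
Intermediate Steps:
s = 1/885 ≈ 0.0011299
(820 + s)**2 = (820 + 1/885)**2 = (725701/885)**2 = 526641941401/783225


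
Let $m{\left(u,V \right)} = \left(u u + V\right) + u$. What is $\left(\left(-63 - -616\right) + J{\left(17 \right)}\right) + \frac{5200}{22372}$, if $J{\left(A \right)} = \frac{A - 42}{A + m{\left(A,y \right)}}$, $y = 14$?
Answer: $\frac{1042615348}{1884841} \approx 553.16$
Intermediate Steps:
$m{\left(u,V \right)} = V + u + u^{2}$ ($m{\left(u,V \right)} = \left(u^{2} + V\right) + u = \left(V + u^{2}\right) + u = V + u + u^{2}$)
$J{\left(A \right)} = \frac{-42 + A}{14 + A^{2} + 2 A}$ ($J{\left(A \right)} = \frac{A - 42}{A + \left(14 + A + A^{2}\right)} = \frac{-42 + A}{14 + A^{2} + 2 A}$)
$\left(\left(-63 - -616\right) + J{\left(17 \right)}\right) + \frac{5200}{22372} = \left(\left(-63 - -616\right) + \frac{-42 + 17}{14 + 17^{2} + 2 \cdot 17}\right) + \frac{5200}{22372} = \left(\left(-63 + 616\right) + \frac{1}{14 + 289 + 34} \left(-25\right)\right) + 5200 \cdot \frac{1}{22372} = \left(553 + \frac{1}{337} \left(-25\right)\right) + \frac{1300}{5593} = \left(553 - \frac{25}{337}\right) + \frac{1300}{5593} = \frac{186336}{337} + \frac{1300}{5593} = \frac{1042615348}{1884841}$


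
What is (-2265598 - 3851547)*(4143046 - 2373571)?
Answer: -10824135148875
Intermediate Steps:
(-2265598 - 3851547)*(4143046 - 2373571) = -6117145*1769475 = -10824135148875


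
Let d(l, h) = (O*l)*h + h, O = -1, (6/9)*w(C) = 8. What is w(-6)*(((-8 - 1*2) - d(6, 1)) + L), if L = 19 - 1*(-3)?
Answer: 204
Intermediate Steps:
w(C) = 12 (w(C) = (3/2)*8 = 12)
d(l, h) = h - h*l (d(l, h) = (-l)*h + h = -h*l + h = h - h*l)
L = 22 (L = 19 + 3 = 22)
w(-6)*(((-8 - 1*2) - d(6, 1)) + L) = 12*(((-8 - 1*2) - (1 - 1*6)) + 22) = 12*(((-8 - 2) - (1 - 6)) + 22) = 12*((-10 - (-5)) + 22) = 12*((-10 - 1*(-5)) + 22) = 12*((-10 + 5) + 22) = 12*(-5 + 22) = 12*17 = 204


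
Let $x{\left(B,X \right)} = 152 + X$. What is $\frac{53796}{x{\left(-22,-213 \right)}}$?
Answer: $- \frac{53796}{61} \approx -881.9$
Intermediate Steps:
$\frac{53796}{x{\left(-22,-213 \right)}} = \frac{53796}{152 - 213} = \frac{53796}{-61} = 53796 \left(- \frac{1}{61}\right) = - \frac{53796}{61}$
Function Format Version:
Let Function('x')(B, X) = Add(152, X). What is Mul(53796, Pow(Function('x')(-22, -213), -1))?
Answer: Rational(-53796, 61) ≈ -881.90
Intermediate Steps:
Mul(53796, Pow(Function('x')(-22, -213), -1)) = Mul(53796, Pow(Add(152, -213), -1)) = Mul(53796, Pow(-61, -1)) = Mul(53796, Rational(-1, 61)) = Rational(-53796, 61)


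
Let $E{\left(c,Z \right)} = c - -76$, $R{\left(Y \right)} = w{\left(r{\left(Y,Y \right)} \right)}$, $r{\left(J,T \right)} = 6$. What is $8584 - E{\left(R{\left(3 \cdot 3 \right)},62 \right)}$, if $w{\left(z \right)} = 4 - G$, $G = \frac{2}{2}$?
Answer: $8505$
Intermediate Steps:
$G = 1$ ($G = 2 \cdot \frac{1}{2} = 1$)
$w{\left(z \right)} = 3$ ($w{\left(z \right)} = 4 - 1 = 3$)
$R{\left(Y \right)} = 3$
$E{\left(c,Z \right)} = 76 + c$ ($E{\left(c,Z \right)} = c + 76 = 76 + c$)
$8584 - E{\left(R{\left(3 \cdot 3 \right)},62 \right)} = 8584 - \left(76 + 3\right) = 8584 - 79 = 8505$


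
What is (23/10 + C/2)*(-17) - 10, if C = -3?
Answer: -118/5 ≈ -23.600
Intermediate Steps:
(23/10 + C/2)*(-17) - 10 = (23/10 - 3/2)*(-17) - 10 = (4/5)*(-17) - 10 = -68/5 - 10 = -118/5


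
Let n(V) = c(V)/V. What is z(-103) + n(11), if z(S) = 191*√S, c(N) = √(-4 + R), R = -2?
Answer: I*(√6 + 2101*√103)/11 ≈ 1938.7*I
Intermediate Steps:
c(N) = I*√6 (c(N) = √(-4 - 2) = √(-6) = I*√6)
n(V) = I*√6/V (n(V) = (I*√6)/V = I*√6/V)
z(-103) + n(11) = 191*√(-103) + I*√6/11 = 191*(I*√103) + I*√6*(1/11) = 191*I*√103 + I*√6/11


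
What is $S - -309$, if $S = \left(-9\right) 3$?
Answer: $282$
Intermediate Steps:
$S = -27$
$S - -309 = -27 - -309 = -27 + 309 = 282$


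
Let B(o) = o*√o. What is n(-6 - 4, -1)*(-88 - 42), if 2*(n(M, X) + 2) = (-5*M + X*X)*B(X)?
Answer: 260 + 3315*I ≈ 260.0 + 3315.0*I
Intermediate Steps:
B(o) = o^(3/2)
n(M, X) = -2 + X^(3/2)*(X² - 5*M)/2 (n(M, X) = -2 + ((-5*M + X*X)*X^(3/2))/2 = -2 + ((-5*M + X²)*X^(3/2))/2 = -2 + ((X² - 5*M)*X^(3/2))/2 = -2 + (X^(3/2)*(X² - 5*M))/2 = -2 + X^(3/2)*(X² - 5*M)/2)
n(-6 - 4, -1)*(-88 - 42) = (-2 + (-1)^(7/2)/2 - 5*(-6 - 4)*(-1)^(3/2)/2)*(-88 - 42) = (-2 + (-I)/2 - 5/2*(-10)*(-I))*(-130) = (-2 - I/2 - 25*I)*(-130) = (-2 - 51*I/2)*(-130) = 260 + 3315*I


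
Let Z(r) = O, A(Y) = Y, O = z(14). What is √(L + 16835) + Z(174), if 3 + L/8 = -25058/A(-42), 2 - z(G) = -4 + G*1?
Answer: -8 + √9518523/21 ≈ 138.91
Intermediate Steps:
z(G) = 6 - G (z(G) = 2 - (-4 + G*1) = 2 - (-4 + G) = 2 + (4 - G) = 6 - G)
O = -8 (O = 6 - 1*14 = 6 - 14 = -8)
Z(r) = -8
L = 99728/21 (L = -24 + 8*(-25058/(-42)) = -24 + 8*(-25058*(-1/42)) = -24 + 8*(12529/21) = -24 + 100232/21 = 99728/21 ≈ 4749.0)
√(L + 16835) + Z(174) = √(99728/21 + 16835) - 8 = √(453263/21) - 8 = √9518523/21 - 8 = -8 + √9518523/21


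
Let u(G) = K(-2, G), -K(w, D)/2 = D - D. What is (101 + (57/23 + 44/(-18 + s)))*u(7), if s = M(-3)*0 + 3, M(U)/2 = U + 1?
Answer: 0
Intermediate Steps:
M(U) = 2 + 2*U (M(U) = 2*(U + 1) = 2*(1 + U) = 2 + 2*U)
K(w, D) = 0 (K(w, D) = -2*(D - D) = -2*0 = 0)
u(G) = 0
s = 3 (s = (2 + 2*(-3))*0 + 3 = (2 - 6)*0 + 3 = -4*0 + 3 = 0 + 3 = 3)
(101 + (57/23 + 44/(-18 + s)))*u(7) = (101 + (57/23 + 44/(-18 + 3)))*0 = (101 + (57*(1/23) + 44/(-15)))*0 = (101 + (57/23 + 44*(-1/15)))*0 = (101 + (57/23 - 44/15))*0 = (101 - 157/345)*0 = (34688/345)*0 = 0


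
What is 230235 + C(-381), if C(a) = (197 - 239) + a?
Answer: 229812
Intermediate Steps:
C(a) = -42 + a
230235 + C(-381) = 230235 + (-42 - 381) = 230235 - 423 = 229812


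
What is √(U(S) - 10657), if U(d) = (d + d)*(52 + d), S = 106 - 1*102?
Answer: I*√10209 ≈ 101.04*I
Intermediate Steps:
S = 4 (S = 106 - 102 = 4)
U(d) = 2*d*(52 + d) (U(d) = (2*d)*(52 + d) = 2*d*(52 + d))
√(U(S) - 10657) = √(2*4*(52 + 4) - 10657) = √(2*4*56 - 10657) = √(448 - 10657) = √(-10209) = I*√10209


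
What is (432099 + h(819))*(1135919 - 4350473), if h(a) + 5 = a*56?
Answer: -1536421800732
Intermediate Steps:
h(a) = -5 + 56*a (h(a) = -5 + a*56 = -5 + 56*a)
(432099 + h(819))*(1135919 - 4350473) = (432099 + (-5 + 56*819))*(1135919 - 4350473) = (432099 + (-5 + 45864))*(-3214554) = (432099 + 45859)*(-3214554) = 477958*(-3214554) = -1536421800732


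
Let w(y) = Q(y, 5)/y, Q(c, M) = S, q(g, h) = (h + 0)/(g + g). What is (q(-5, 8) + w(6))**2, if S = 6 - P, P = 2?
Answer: 4/225 ≈ 0.017778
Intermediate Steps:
S = 4 (S = 6 - 1*2 = 6 - 2 = 4)
q(g, h) = h/(2*g) (q(g, h) = h/((2*g)) = h*(1/(2*g)) = h/(2*g))
Q(c, M) = 4
w(y) = 4/y
(q(-5, 8) + w(6))**2 = ((1/2)*8/(-5) + 4/6)**2 = ((1/2)*8*(-1/5) + 4*(1/6))**2 = (-4/5 + 2/3)**2 = (-2/15)**2 = 4/225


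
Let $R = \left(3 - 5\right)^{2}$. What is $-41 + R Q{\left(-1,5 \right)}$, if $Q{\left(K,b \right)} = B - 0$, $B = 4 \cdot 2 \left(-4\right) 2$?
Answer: $-297$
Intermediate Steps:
$B = -64$ ($B = 8 \left(-4\right) 2 = \left(-32\right) 2 = -64$)
$Q{\left(K,b \right)} = -64$ ($Q{\left(K,b \right)} = -64 - 0 = -64 + 0 = -64$)
$R = 4$ ($R = \left(-2\right)^{2} = 4$)
$-41 + R Q{\left(-1,5 \right)} = -41 + 4 \left(-64\right) = -41 - 256 = -297$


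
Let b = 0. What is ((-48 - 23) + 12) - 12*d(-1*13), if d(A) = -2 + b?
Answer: -35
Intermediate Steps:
d(A) = -2 (d(A) = -2 + 0 = -2)
((-48 - 23) + 12) - 12*d(-1*13) = ((-48 - 23) + 12) - 12*(-2) = (-71 + 12) + 24 = -59 + 24 = -35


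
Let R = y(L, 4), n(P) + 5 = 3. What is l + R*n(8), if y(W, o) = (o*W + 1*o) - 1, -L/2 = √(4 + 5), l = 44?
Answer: 86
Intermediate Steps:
n(P) = -2 (n(P) = -5 + 3 = -2)
L = -6 (L = -2*√(4 + 5) = -2*√9 = -2*3 = -6)
y(W, o) = -1 + o + W*o (y(W, o) = (W*o + o) - 1 = (o + W*o) - 1 = -1 + o + W*o)
R = -21 (R = -1 + 4 - 6*4 = -1 + 4 - 24 = -21)
l + R*n(8) = 44 - 21*(-2) = 44 + 42 = 86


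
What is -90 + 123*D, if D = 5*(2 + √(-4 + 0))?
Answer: 1140 + 1230*I ≈ 1140.0 + 1230.0*I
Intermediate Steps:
D = 10 + 10*I (D = 5*(2 + √(-4)) = 5*(2 + 2*I) = 10 + 10*I ≈ 10.0 + 10.0*I)
-90 + 123*D = -90 + 123*(10 + 10*I) = -90 + (1230 + 1230*I) = 1140 + 1230*I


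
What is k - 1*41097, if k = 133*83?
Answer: -30058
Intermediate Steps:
k = 11039
k - 1*41097 = 11039 - 1*41097 = 11039 - 41097 = -30058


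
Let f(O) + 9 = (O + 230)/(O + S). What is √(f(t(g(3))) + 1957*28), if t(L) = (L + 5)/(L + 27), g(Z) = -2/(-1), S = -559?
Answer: √3596323339421/8102 ≈ 234.07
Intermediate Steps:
g(Z) = 2 (g(Z) = -2*(-1) = 2)
t(L) = (5 + L)/(27 + L)
f(O) = -9 + (230 + O)/(-559 + O) (f(O) = -9 + (O + 230)/(O - 559) = -9 + (230 + O)/(-559 + O))
√(f(t(g(3))) + 1957*28) = √((5261 - 8*(5 + 2)/(27 + 2))/(-559 + (5 + 2)/(27 + 2)) + 1957*28) = √((5261 - 8*7/29)/(-559 + 7/29) + 54796) = √((5261 - 56/29)/(-16204/29) + 54796) = √(-29/16204*152513/29 + 54796) = √(-152513/16204 + 54796) = √(887761871/16204) = √3596323339421/8102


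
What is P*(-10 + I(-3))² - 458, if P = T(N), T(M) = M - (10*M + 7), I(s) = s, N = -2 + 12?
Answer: -16851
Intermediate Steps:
N = 10
T(M) = -7 - 9*M (T(M) = M - (7 + 10*M) = M + (-7 - 10*M) = -7 - 9*M)
P = -97 (P = -7 - 9*10 = -7 - 90 = -97)
P*(-10 + I(-3))² - 458 = -97*(-10 - 3)² - 458 = -97*(-13)² - 458 = -97*169 - 458 = -16393 - 458 = -16851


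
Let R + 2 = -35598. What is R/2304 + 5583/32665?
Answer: -71875673/4703760 ≈ -15.280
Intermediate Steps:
R = -35600 (R = -2 - 35598 = -35600)
R/2304 + 5583/32665 = -35600/2304 + 5583/32665 = -35600*1/2304 + 5583*(1/32665) = -2225/144 + 5583/32665 = -71875673/4703760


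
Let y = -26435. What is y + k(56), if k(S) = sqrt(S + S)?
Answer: -26435 + 4*sqrt(7) ≈ -26424.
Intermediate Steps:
k(S) = sqrt(2)*sqrt(S) (k(S) = sqrt(2*S) = sqrt(2)*sqrt(S))
y + k(56) = -26435 + sqrt(2)*sqrt(56) = -26435 + sqrt(2)*(2*sqrt(14)) = -26435 + 4*sqrt(7)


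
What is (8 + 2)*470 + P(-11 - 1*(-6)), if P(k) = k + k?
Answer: 4690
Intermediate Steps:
P(k) = 2*k
(8 + 2)*470 + P(-11 - 1*(-6)) = (8 + 2)*470 + 2*(-11 - 1*(-6)) = 10*470 + 2*(-11 + 6) = 4700 + 2*(-5) = 4700 - 10 = 4690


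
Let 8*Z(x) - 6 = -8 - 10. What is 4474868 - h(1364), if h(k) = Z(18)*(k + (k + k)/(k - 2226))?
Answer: 1929547888/431 ≈ 4.4769e+6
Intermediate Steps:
Z(x) = -3/2 (Z(x) = ¾ + (-8 - 10)/8 = ¾ + (⅛)*(-18) = ¾ - 9/4 = -3/2)
h(k) = -3*k/2 - 3*k/(-2226 + k) (h(k) = -3*(k + (k + k)/(k - 2226))/2 = -3*(k + (2*k)/(-2226 + k))/2 = -3*(k + 2*k/(-2226 + k))/2 = -3*k/2 - 3*k/(-2226 + k))
4474868 - h(1364) = 4474868 - 3*1364*(2224 - 1*1364)/(2*(-2226 + 1364)) = 4474868 - 3*1364*(2224 - 1364)/(2*(-862)) = 4474868 - 3*1364*(-1)*860/(2*862) = 4474868 - 1*(-879780/431) = 4474868 + 879780/431 = 1929547888/431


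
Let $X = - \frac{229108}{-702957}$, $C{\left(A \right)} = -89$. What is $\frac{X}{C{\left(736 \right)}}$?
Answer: $- \frac{229108}{62563173} \approx -0.003662$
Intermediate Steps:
$X = \frac{229108}{702957}$ ($X = \left(-229108\right) \left(- \frac{1}{702957}\right) = \frac{229108}{702957} \approx 0.32592$)
$\frac{X}{C{\left(736 \right)}} = \frac{229108}{702957 \left(-89\right)} = \frac{229108}{702957} \left(- \frac{1}{89}\right) = - \frac{229108}{62563173}$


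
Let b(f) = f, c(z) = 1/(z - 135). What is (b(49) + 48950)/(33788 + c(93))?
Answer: 2057958/1419095 ≈ 1.4502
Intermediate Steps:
c(z) = 1/(-135 + z)
(b(49) + 48950)/(33788 + c(93)) = (49 + 48950)/(33788 + 1/(-135 + 93)) = 48999/(33788 + 1/(-42)) = 48999/(33788 - 1/42) = 48999/(1419095/42) = 48999*(42/1419095) = 2057958/1419095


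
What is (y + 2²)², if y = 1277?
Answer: 1640961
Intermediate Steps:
(y + 2²)² = (1277 + 2²)² = (1277 + 4)² = 1281² = 1640961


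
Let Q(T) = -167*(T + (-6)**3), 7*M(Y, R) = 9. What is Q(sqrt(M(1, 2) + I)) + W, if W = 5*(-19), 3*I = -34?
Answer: 35977 - 167*I*sqrt(4431)/21 ≈ 35977.0 - 529.36*I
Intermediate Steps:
M(Y, R) = 9/7 (M(Y, R) = (1/7)*9 = 9/7)
I = -34/3 (I = (1/3)*(-34) = -34/3 ≈ -11.333)
Q(T) = 36072 - 167*T (Q(T) = -167*(T - 216) = -167*(-216 + T) = 36072 - 167*T)
W = -95
Q(sqrt(M(1, 2) + I)) + W = (36072 - 167*sqrt(9/7 - 34/3)) - 95 = (36072 - 167*I*sqrt(4431)/21) - 95 = 35977 - 167*I*sqrt(4431)/21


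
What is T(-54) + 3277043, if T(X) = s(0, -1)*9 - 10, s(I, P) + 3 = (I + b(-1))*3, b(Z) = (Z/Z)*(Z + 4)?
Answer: 3277087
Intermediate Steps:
b(Z) = 4 + Z (b(Z) = 1*(4 + Z) = 4 + Z)
s(I, P) = 6 + 3*I (s(I, P) = -3 + (I + (4 - 1))*3 = -3 + (I + 3)*3 = -3 + (3 + I)*3 = -3 + (9 + 3*I) = 6 + 3*I)
T(X) = 44 (T(X) = (6 + 3*0)*9 - 10 = (6 + 0)*9 - 10 = 6*9 - 10 = 54 - 10 = 44)
T(-54) + 3277043 = 44 + 3277043 = 3277087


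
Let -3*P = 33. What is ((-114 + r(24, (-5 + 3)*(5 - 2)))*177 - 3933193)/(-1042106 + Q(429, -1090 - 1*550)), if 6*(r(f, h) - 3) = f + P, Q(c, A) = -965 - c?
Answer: 7904913/2087000 ≈ 3.7877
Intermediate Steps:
P = -11 (P = -1/3*33 = -11)
r(f, h) = 7/6 + f/6 (r(f, h) = 3 + (f - 11)/6 = 3 + (-11 + f)/6 = 3 + (-11/6 + f/6) = 7/6 + f/6)
((-114 + r(24, (-5 + 3)*(5 - 2)))*177 - 3933193)/(-1042106 + Q(429, -1090 - 1*550)) = ((-114 + (7/6 + (1/6)*24))*177 - 3933193)/(-1042106 + (-965 - 1*429)) = ((-114 + (7/6 + 4))*177 - 3933193)/(-1042106 + (-965 - 429)) = ((-114 + 31/6)*177 - 3933193)/(-1042106 - 1394) = (-653/6*177 - 3933193)/(-1043500) = (-38527/2 - 3933193)*(-1/1043500) = -7904913/2*(-1/1043500) = 7904913/2087000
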